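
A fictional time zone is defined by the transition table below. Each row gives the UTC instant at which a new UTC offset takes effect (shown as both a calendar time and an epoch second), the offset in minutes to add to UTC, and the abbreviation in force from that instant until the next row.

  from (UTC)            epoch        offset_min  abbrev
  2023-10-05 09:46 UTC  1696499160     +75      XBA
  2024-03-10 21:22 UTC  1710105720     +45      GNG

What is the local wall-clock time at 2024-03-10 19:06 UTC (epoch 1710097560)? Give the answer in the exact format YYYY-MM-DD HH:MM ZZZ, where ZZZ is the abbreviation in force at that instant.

Query: 2024-03-10 19:06 UTC
Rule 1/2 (XBA, +01:15): 2023-10-05 09:46 UTC ≤ query < 2024-03-10 21:22 UTC
19·60 + 6 + 75 = 1221 min
1221 = 0·1440 + 1221; 1221 = 20·60 + 21 → 20:21, same day
→ 2024-03-10 20:21 XBA

2024-03-10 20:21 XBA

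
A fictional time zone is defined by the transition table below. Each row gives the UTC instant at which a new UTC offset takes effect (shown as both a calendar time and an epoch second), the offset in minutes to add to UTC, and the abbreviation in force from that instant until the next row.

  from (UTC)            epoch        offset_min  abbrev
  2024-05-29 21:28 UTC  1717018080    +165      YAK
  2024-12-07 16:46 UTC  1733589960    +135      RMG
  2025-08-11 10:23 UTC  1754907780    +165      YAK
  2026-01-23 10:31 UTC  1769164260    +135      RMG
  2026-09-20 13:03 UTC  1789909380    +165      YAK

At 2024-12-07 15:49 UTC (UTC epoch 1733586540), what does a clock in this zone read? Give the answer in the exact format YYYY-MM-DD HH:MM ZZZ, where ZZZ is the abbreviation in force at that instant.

Query: 2024-12-07 15:49 UTC
Rule 1/5 (YAK, +02:45): 2024-05-29 21:28 UTC ≤ query < 2024-12-07 16:46 UTC
15·60 + 49 + 165 = 1114 min
1114 = 0·1440 + 1114; 1114 = 18·60 + 34 → 18:34, same day
→ 2024-12-07 18:34 YAK

2024-12-07 18:34 YAK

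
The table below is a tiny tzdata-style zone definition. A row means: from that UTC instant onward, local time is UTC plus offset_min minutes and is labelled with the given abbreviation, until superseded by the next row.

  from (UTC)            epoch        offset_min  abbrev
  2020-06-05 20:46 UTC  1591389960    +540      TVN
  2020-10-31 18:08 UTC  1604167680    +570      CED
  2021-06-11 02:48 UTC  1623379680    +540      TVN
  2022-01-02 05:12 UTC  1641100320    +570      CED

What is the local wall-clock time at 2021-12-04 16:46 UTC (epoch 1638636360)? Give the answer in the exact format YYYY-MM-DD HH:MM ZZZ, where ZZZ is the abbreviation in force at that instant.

Query: 2021-12-04 16:46 UTC
Rule 3/4 (TVN, +09:00): 2021-06-11 02:48 UTC ≤ query < 2022-01-02 05:12 UTC
16·60 + 46 + 540 = 1546 min
1546 = 1·1440 + 106; 106 = 1·60 + 46 → 01:46, 2021-12-04 + 1 day = 2021-12-05
→ 2021-12-05 01:46 TVN

2021-12-05 01:46 TVN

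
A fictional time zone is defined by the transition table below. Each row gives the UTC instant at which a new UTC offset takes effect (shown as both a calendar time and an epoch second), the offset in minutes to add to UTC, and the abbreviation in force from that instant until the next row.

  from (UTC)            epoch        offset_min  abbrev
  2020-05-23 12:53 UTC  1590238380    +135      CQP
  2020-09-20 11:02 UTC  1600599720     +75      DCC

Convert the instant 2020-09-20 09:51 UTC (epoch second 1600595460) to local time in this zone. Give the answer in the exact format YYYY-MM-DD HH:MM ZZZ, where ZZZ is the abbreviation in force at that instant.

Query: 2020-09-20 09:51 UTC
Rule 1/2 (CQP, +02:15): 2020-05-23 12:53 UTC ≤ query < 2020-09-20 11:02 UTC
9·60 + 51 + 135 = 726 min
726 = 0·1440 + 726; 726 = 12·60 + 6 → 12:06, same day
→ 2020-09-20 12:06 CQP

2020-09-20 12:06 CQP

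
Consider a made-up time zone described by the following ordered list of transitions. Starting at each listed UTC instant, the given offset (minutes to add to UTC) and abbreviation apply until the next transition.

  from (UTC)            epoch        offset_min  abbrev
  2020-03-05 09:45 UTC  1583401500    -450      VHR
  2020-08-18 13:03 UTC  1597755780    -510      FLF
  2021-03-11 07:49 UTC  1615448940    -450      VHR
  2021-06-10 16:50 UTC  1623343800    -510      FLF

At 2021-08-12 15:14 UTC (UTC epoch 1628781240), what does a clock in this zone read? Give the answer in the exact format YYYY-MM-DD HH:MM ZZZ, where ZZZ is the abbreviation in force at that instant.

2021-08-12 06:44 FLF

Query: 2021-08-12 15:14 UTC
Rule 4/4 (FLF, -08:30): 2021-06-10 16:50 UTC ≤ query < +∞
15·60 + 14 - 510 = 404 min
404 = 0·1440 + 404; 404 = 6·60 + 44 → 06:44, same day
→ 2021-08-12 06:44 FLF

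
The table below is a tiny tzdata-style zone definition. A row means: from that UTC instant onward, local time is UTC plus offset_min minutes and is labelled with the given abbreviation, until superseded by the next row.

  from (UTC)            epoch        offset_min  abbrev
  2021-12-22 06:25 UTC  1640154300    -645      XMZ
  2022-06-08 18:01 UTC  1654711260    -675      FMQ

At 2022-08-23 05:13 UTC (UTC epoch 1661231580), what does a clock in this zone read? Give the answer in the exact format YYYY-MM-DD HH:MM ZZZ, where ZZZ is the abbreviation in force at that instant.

Query: 2022-08-23 05:13 UTC
Rule 2/2 (FMQ, -11:15): 2022-06-08 18:01 UTC ≤ query < +∞
5·60 + 13 - 675 = -362 min
-362 = -1·1440 + 1078; 1078 = 17·60 + 58 → 17:58, 2022-08-23 - 1 day = 2022-08-22
→ 2022-08-22 17:58 FMQ

2022-08-22 17:58 FMQ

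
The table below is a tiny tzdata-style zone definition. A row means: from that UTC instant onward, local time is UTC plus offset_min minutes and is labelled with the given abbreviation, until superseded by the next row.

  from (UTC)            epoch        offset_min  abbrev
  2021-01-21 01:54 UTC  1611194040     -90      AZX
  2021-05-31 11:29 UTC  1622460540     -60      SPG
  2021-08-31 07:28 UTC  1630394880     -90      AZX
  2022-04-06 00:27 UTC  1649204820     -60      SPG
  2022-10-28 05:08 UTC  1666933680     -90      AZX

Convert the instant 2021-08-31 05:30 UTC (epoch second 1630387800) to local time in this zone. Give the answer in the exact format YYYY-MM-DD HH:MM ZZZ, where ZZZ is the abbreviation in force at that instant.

2021-08-31 04:30 SPG

Query: 2021-08-31 05:30 UTC
Rule 2/5 (SPG, -01:00): 2021-05-31 11:29 UTC ≤ query < 2021-08-31 07:28 UTC
5·60 + 30 - 60 = 270 min
270 = 0·1440 + 270; 270 = 4·60 + 30 → 04:30, same day
→ 2021-08-31 04:30 SPG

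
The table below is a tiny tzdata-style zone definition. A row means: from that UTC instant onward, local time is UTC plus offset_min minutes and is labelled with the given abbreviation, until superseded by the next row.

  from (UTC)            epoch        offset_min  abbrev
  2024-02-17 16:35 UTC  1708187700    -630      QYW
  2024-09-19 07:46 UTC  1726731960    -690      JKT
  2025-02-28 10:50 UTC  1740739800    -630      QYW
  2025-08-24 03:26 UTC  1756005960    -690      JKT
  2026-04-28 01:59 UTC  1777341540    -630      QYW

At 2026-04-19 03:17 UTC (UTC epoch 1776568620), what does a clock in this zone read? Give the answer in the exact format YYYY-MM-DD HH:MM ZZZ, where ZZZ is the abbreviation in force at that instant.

2026-04-18 15:47 JKT

Query: 2026-04-19 03:17 UTC
Rule 4/5 (JKT, -11:30): 2025-08-24 03:26 UTC ≤ query < 2026-04-28 01:59 UTC
3·60 + 17 - 690 = -493 min
-493 = -1·1440 + 947; 947 = 15·60 + 47 → 15:47, 2026-04-19 - 1 day = 2026-04-18
→ 2026-04-18 15:47 JKT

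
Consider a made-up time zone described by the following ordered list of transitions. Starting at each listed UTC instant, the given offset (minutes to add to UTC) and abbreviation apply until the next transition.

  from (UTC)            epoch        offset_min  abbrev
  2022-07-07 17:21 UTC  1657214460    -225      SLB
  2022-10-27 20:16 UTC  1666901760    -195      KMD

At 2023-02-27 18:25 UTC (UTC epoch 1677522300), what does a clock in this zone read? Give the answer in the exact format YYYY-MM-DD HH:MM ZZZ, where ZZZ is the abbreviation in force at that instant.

Query: 2023-02-27 18:25 UTC
Rule 2/2 (KMD, -03:15): 2022-10-27 20:16 UTC ≤ query < +∞
18·60 + 25 - 195 = 910 min
910 = 0·1440 + 910; 910 = 15·60 + 10 → 15:10, same day
→ 2023-02-27 15:10 KMD

2023-02-27 15:10 KMD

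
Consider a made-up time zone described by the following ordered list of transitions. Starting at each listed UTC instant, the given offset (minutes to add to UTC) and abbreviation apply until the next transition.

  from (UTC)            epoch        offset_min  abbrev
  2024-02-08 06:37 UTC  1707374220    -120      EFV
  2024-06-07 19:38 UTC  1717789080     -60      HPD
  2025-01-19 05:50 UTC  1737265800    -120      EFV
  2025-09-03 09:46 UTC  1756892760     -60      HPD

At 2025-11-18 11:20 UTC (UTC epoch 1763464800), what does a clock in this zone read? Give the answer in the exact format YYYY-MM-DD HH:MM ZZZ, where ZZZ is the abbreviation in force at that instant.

Query: 2025-11-18 11:20 UTC
Rule 4/4 (HPD, -01:00): 2025-09-03 09:46 UTC ≤ query < +∞
11·60 + 20 - 60 = 620 min
620 = 0·1440 + 620; 620 = 10·60 + 20 → 10:20, same day
→ 2025-11-18 10:20 HPD

2025-11-18 10:20 HPD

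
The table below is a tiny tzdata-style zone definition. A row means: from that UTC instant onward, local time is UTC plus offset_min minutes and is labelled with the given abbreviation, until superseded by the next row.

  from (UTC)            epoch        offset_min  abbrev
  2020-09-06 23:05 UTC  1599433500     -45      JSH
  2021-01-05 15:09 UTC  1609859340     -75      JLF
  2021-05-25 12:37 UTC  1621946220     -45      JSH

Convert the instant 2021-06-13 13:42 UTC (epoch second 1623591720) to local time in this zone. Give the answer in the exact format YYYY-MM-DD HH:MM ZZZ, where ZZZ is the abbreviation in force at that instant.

Query: 2021-06-13 13:42 UTC
Rule 3/3 (JSH, -00:45): 2021-05-25 12:37 UTC ≤ query < +∞
13·60 + 42 - 45 = 777 min
777 = 0·1440 + 777; 777 = 12·60 + 57 → 12:57, same day
→ 2021-06-13 12:57 JSH

2021-06-13 12:57 JSH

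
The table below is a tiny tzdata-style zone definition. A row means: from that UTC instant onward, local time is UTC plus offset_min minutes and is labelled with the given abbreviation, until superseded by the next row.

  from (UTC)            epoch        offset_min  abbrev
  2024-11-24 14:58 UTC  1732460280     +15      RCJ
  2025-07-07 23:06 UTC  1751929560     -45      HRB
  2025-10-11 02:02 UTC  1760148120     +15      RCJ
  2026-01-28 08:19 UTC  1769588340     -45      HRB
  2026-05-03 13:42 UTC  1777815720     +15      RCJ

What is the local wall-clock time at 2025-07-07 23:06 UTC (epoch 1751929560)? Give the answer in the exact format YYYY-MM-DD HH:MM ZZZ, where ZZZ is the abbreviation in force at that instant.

Query: 2025-07-07 23:06 UTC
Rule 2/5 (HRB, -00:45): 2025-07-07 23:06 UTC ≤ query < 2025-10-11 02:02 UTC
23·60 + 6 - 45 = 1341 min
1341 = 0·1440 + 1341; 1341 = 22·60 + 21 → 22:21, same day
→ 2025-07-07 22:21 HRB

2025-07-07 22:21 HRB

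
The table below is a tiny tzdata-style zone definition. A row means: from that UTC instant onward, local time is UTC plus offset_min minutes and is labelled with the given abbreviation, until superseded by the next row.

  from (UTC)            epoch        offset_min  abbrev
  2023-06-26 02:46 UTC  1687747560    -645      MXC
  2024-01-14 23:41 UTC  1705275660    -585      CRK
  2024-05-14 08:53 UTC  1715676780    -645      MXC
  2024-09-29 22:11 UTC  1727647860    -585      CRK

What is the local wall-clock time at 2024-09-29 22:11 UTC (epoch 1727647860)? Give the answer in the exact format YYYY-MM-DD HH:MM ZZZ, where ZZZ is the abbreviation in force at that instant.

2024-09-29 12:26 CRK

Query: 2024-09-29 22:11 UTC
Rule 4/4 (CRK, -09:45): 2024-09-29 22:11 UTC ≤ query < +∞
22·60 + 11 - 585 = 746 min
746 = 0·1440 + 746; 746 = 12·60 + 26 → 12:26, same day
→ 2024-09-29 12:26 CRK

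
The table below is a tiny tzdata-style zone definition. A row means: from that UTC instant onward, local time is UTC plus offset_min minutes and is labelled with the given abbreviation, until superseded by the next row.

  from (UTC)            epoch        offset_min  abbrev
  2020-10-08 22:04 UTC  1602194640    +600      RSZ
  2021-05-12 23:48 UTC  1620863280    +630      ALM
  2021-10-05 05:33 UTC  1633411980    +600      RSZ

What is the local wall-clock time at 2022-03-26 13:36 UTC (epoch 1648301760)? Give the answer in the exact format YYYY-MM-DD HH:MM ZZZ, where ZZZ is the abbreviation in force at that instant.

2022-03-26 23:36 RSZ

Query: 2022-03-26 13:36 UTC
Rule 3/3 (RSZ, +10:00): 2021-10-05 05:33 UTC ≤ query < +∞
13·60 + 36 + 600 = 1416 min
1416 = 0·1440 + 1416; 1416 = 23·60 + 36 → 23:36, same day
→ 2022-03-26 23:36 RSZ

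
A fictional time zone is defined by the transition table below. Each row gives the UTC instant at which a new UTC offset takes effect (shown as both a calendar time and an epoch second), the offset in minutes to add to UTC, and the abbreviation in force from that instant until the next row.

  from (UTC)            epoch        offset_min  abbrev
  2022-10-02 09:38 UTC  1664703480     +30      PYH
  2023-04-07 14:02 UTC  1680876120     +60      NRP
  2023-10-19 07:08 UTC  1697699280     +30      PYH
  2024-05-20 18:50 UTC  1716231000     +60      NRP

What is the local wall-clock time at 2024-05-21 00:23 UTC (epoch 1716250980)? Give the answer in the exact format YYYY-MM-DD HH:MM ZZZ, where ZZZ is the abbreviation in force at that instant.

2024-05-21 01:23 NRP

Query: 2024-05-21 00:23 UTC
Rule 4/4 (NRP, +01:00): 2024-05-20 18:50 UTC ≤ query < +∞
0·60 + 23 + 60 = 83 min
83 = 0·1440 + 83; 83 = 1·60 + 23 → 01:23, same day
→ 2024-05-21 01:23 NRP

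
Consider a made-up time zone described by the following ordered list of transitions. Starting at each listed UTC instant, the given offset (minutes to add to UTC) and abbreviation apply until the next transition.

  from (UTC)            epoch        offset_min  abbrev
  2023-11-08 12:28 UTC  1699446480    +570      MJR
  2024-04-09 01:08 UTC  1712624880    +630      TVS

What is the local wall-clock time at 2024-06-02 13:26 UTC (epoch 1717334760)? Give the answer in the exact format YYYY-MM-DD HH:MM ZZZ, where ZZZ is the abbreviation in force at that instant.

2024-06-02 23:56 TVS

Query: 2024-06-02 13:26 UTC
Rule 2/2 (TVS, +10:30): 2024-04-09 01:08 UTC ≤ query < +∞
13·60 + 26 + 630 = 1436 min
1436 = 0·1440 + 1436; 1436 = 23·60 + 56 → 23:56, same day
→ 2024-06-02 23:56 TVS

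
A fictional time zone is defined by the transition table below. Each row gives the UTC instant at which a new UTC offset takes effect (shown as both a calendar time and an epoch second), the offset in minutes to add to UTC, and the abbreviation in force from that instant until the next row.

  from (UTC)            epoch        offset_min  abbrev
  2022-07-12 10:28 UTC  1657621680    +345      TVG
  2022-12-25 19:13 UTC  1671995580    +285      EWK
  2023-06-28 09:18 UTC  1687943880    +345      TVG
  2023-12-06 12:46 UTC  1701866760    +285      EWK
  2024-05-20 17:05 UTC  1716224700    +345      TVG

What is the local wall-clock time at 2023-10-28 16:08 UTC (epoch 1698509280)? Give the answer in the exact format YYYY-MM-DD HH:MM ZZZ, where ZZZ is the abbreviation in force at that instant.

Query: 2023-10-28 16:08 UTC
Rule 3/5 (TVG, +05:45): 2023-06-28 09:18 UTC ≤ query < 2023-12-06 12:46 UTC
16·60 + 8 + 345 = 1313 min
1313 = 0·1440 + 1313; 1313 = 21·60 + 53 → 21:53, same day
→ 2023-10-28 21:53 TVG

2023-10-28 21:53 TVG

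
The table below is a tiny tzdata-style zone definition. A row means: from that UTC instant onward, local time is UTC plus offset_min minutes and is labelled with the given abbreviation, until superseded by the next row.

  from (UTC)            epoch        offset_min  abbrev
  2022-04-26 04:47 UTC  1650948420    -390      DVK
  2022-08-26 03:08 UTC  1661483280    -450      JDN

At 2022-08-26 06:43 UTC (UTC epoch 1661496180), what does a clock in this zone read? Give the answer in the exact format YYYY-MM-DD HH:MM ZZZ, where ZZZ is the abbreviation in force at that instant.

Query: 2022-08-26 06:43 UTC
Rule 2/2 (JDN, -07:30): 2022-08-26 03:08 UTC ≤ query < +∞
6·60 + 43 - 450 = -47 min
-47 = -1·1440 + 1393; 1393 = 23·60 + 13 → 23:13, 2022-08-26 - 1 day = 2022-08-25
→ 2022-08-25 23:13 JDN

2022-08-25 23:13 JDN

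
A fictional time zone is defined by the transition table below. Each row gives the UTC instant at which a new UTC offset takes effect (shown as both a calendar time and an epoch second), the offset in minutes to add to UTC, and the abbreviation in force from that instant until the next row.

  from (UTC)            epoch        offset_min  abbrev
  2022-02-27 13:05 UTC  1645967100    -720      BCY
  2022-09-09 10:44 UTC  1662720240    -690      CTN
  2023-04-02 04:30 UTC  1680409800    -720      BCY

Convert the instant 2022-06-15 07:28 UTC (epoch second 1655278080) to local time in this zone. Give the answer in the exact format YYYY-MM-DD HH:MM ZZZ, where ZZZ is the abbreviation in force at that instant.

Query: 2022-06-15 07:28 UTC
Rule 1/3 (BCY, -12:00): 2022-02-27 13:05 UTC ≤ query < 2022-09-09 10:44 UTC
7·60 + 28 - 720 = -272 min
-272 = -1·1440 + 1168; 1168 = 19·60 + 28 → 19:28, 2022-06-15 - 1 day = 2022-06-14
→ 2022-06-14 19:28 BCY

2022-06-14 19:28 BCY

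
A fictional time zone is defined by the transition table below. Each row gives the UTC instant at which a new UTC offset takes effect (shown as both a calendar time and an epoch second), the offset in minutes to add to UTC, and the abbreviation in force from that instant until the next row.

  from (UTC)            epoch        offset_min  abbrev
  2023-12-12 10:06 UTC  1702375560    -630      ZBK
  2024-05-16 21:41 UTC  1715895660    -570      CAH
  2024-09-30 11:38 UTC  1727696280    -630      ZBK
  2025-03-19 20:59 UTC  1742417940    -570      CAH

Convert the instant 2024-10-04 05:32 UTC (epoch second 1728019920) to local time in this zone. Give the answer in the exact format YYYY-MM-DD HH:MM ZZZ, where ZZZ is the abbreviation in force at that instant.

2024-10-03 19:02 ZBK

Query: 2024-10-04 05:32 UTC
Rule 3/4 (ZBK, -10:30): 2024-09-30 11:38 UTC ≤ query < 2025-03-19 20:59 UTC
5·60 + 32 - 630 = -298 min
-298 = -1·1440 + 1142; 1142 = 19·60 + 2 → 19:02, 2024-10-04 - 1 day = 2024-10-03
→ 2024-10-03 19:02 ZBK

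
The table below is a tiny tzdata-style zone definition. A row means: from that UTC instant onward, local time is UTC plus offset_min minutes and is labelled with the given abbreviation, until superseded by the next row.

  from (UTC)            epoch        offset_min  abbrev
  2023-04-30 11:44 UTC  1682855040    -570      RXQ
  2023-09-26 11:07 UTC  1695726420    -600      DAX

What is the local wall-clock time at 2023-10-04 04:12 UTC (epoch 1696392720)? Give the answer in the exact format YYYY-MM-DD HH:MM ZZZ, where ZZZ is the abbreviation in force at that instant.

Query: 2023-10-04 04:12 UTC
Rule 2/2 (DAX, -10:00): 2023-09-26 11:07 UTC ≤ query < +∞
4·60 + 12 - 600 = -348 min
-348 = -1·1440 + 1092; 1092 = 18·60 + 12 → 18:12, 2023-10-04 - 1 day = 2023-10-03
→ 2023-10-03 18:12 DAX

2023-10-03 18:12 DAX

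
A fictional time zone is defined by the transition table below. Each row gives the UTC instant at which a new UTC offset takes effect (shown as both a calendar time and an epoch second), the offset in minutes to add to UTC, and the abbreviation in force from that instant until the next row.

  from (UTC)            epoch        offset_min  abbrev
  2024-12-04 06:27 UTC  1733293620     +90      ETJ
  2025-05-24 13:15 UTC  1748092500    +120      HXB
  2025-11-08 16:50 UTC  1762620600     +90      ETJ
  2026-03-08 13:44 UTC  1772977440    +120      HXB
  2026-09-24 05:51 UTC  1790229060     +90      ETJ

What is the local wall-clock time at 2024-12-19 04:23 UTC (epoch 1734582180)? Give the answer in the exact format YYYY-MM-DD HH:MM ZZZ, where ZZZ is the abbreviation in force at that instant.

Query: 2024-12-19 04:23 UTC
Rule 1/5 (ETJ, +01:30): 2024-12-04 06:27 UTC ≤ query < 2025-05-24 13:15 UTC
4·60 + 23 + 90 = 353 min
353 = 0·1440 + 353; 353 = 5·60 + 53 → 05:53, same day
→ 2024-12-19 05:53 ETJ

2024-12-19 05:53 ETJ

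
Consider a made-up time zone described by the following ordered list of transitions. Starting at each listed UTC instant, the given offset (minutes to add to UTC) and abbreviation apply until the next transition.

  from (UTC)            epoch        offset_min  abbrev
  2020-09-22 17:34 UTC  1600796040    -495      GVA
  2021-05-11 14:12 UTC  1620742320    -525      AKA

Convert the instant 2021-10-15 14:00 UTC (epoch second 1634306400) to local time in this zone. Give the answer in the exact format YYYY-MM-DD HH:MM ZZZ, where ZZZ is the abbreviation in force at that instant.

Query: 2021-10-15 14:00 UTC
Rule 2/2 (AKA, -08:45): 2021-05-11 14:12 UTC ≤ query < +∞
14·60 + 0 - 525 = 315 min
315 = 0·1440 + 315; 315 = 5·60 + 15 → 05:15, same day
→ 2021-10-15 05:15 AKA

2021-10-15 05:15 AKA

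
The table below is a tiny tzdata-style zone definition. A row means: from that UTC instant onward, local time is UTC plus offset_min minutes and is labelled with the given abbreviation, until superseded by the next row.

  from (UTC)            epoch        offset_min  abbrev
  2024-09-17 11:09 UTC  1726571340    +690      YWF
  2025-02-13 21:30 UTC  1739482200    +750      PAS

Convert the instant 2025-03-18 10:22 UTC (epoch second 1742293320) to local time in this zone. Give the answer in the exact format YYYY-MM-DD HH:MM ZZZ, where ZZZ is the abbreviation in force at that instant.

Query: 2025-03-18 10:22 UTC
Rule 2/2 (PAS, +12:30): 2025-02-13 21:30 UTC ≤ query < +∞
10·60 + 22 + 750 = 1372 min
1372 = 0·1440 + 1372; 1372 = 22·60 + 52 → 22:52, same day
→ 2025-03-18 22:52 PAS

2025-03-18 22:52 PAS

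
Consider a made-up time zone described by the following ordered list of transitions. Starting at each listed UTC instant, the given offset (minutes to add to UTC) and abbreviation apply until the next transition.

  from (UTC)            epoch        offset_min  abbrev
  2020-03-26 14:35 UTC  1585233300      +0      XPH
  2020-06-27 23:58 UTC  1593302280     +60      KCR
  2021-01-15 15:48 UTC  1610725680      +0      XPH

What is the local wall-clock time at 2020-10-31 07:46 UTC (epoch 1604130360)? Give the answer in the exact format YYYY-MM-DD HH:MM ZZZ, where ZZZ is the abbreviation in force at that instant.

2020-10-31 08:46 KCR

Query: 2020-10-31 07:46 UTC
Rule 2/3 (KCR, +01:00): 2020-06-27 23:58 UTC ≤ query < 2021-01-15 15:48 UTC
7·60 + 46 + 60 = 526 min
526 = 0·1440 + 526; 526 = 8·60 + 46 → 08:46, same day
→ 2020-10-31 08:46 KCR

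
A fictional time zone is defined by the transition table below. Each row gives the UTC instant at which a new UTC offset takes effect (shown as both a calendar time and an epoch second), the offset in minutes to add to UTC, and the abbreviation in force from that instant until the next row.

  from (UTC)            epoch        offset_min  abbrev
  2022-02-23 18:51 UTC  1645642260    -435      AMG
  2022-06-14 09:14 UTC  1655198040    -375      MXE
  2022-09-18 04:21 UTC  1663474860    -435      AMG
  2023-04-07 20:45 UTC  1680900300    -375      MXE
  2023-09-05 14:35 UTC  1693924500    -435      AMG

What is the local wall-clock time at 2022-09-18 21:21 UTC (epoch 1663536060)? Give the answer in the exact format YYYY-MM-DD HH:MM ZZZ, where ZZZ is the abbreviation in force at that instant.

Query: 2022-09-18 21:21 UTC
Rule 3/5 (AMG, -07:15): 2022-09-18 04:21 UTC ≤ query < 2023-04-07 20:45 UTC
21·60 + 21 - 435 = 846 min
846 = 0·1440 + 846; 846 = 14·60 + 6 → 14:06, same day
→ 2022-09-18 14:06 AMG

2022-09-18 14:06 AMG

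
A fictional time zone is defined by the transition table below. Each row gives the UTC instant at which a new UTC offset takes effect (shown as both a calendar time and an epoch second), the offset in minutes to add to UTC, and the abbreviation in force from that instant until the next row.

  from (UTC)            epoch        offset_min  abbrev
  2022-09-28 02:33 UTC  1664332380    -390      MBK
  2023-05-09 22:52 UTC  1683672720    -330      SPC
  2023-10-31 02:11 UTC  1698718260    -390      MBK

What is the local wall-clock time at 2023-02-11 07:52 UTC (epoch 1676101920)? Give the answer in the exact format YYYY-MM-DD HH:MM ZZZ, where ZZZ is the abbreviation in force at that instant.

2023-02-11 01:22 MBK

Query: 2023-02-11 07:52 UTC
Rule 1/3 (MBK, -06:30): 2022-09-28 02:33 UTC ≤ query < 2023-05-09 22:52 UTC
7·60 + 52 - 390 = 82 min
82 = 0·1440 + 82; 82 = 1·60 + 22 → 01:22, same day
→ 2023-02-11 01:22 MBK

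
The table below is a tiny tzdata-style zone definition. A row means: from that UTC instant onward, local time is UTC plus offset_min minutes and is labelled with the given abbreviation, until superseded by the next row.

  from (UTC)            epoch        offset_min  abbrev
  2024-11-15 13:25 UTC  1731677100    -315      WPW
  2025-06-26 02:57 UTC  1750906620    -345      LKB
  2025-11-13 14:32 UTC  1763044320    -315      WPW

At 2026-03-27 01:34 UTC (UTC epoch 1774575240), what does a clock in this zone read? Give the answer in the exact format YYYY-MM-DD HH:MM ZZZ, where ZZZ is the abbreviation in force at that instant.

Query: 2026-03-27 01:34 UTC
Rule 3/3 (WPW, -05:15): 2025-11-13 14:32 UTC ≤ query < +∞
1·60 + 34 - 315 = -221 min
-221 = -1·1440 + 1219; 1219 = 20·60 + 19 → 20:19, 2026-03-27 - 1 day = 2026-03-26
→ 2026-03-26 20:19 WPW

2026-03-26 20:19 WPW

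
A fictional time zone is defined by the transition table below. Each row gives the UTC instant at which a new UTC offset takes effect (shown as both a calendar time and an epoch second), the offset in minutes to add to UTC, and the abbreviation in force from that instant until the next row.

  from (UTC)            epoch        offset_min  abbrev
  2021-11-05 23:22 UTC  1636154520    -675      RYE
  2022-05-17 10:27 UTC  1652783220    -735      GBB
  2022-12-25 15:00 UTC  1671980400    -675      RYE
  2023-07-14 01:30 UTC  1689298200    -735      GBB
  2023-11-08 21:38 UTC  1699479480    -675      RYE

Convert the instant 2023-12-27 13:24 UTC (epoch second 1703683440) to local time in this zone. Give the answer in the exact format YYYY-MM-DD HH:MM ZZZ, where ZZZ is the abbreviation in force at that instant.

2023-12-27 02:09 RYE

Query: 2023-12-27 13:24 UTC
Rule 5/5 (RYE, -11:15): 2023-11-08 21:38 UTC ≤ query < +∞
13·60 + 24 - 675 = 129 min
129 = 0·1440 + 129; 129 = 2·60 + 9 → 02:09, same day
→ 2023-12-27 02:09 RYE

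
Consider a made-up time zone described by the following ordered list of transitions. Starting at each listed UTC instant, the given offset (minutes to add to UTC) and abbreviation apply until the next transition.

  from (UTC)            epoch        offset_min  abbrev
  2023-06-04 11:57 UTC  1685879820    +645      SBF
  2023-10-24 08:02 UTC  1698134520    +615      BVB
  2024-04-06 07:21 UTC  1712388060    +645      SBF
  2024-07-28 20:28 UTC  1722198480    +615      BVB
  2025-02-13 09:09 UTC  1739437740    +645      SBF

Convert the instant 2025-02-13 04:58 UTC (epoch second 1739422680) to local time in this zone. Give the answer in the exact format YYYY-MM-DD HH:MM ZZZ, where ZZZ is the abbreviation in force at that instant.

Query: 2025-02-13 04:58 UTC
Rule 4/5 (BVB, +10:15): 2024-07-28 20:28 UTC ≤ query < 2025-02-13 09:09 UTC
4·60 + 58 + 615 = 913 min
913 = 0·1440 + 913; 913 = 15·60 + 13 → 15:13, same day
→ 2025-02-13 15:13 BVB

2025-02-13 15:13 BVB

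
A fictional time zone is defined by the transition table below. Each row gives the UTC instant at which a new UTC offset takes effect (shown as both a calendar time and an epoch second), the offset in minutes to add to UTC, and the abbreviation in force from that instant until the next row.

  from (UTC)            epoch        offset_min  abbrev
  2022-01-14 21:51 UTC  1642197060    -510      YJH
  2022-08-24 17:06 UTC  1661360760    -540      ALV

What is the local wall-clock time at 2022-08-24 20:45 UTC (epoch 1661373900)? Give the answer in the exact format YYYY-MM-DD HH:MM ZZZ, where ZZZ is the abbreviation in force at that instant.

Query: 2022-08-24 20:45 UTC
Rule 2/2 (ALV, -09:00): 2022-08-24 17:06 UTC ≤ query < +∞
20·60 + 45 - 540 = 705 min
705 = 0·1440 + 705; 705 = 11·60 + 45 → 11:45, same day
→ 2022-08-24 11:45 ALV

2022-08-24 11:45 ALV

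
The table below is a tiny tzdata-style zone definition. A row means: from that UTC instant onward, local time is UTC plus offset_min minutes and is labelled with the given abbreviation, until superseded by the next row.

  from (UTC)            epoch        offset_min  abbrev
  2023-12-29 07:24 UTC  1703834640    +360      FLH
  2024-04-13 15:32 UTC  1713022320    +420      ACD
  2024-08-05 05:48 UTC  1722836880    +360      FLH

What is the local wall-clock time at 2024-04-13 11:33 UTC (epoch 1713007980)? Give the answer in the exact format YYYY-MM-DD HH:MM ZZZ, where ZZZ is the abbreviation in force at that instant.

2024-04-13 17:33 FLH

Query: 2024-04-13 11:33 UTC
Rule 1/3 (FLH, +06:00): 2023-12-29 07:24 UTC ≤ query < 2024-04-13 15:32 UTC
11·60 + 33 + 360 = 1053 min
1053 = 0·1440 + 1053; 1053 = 17·60 + 33 → 17:33, same day
→ 2024-04-13 17:33 FLH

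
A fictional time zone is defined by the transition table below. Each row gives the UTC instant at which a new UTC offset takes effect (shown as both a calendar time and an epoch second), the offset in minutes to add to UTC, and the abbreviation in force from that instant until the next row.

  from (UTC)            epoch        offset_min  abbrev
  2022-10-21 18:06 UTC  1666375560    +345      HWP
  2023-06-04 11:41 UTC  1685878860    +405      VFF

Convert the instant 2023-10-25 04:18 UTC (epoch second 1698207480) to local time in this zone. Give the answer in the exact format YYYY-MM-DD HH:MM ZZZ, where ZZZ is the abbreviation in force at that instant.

2023-10-25 11:03 VFF

Query: 2023-10-25 04:18 UTC
Rule 2/2 (VFF, +06:45): 2023-06-04 11:41 UTC ≤ query < +∞
4·60 + 18 + 405 = 663 min
663 = 0·1440 + 663; 663 = 11·60 + 3 → 11:03, same day
→ 2023-10-25 11:03 VFF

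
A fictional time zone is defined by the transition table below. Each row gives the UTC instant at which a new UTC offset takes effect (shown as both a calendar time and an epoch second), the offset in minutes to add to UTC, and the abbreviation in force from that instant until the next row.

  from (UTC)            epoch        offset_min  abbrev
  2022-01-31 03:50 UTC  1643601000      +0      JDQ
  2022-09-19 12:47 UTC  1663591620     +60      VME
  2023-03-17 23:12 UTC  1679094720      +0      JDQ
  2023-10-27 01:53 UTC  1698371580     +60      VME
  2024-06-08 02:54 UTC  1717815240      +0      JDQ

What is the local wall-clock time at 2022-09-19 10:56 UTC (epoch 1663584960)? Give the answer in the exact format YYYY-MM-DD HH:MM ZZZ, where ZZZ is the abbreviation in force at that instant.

2022-09-19 10:56 JDQ

Query: 2022-09-19 10:56 UTC
Rule 1/5 (JDQ, +00:00): 2022-01-31 03:50 UTC ≤ query < 2022-09-19 12:47 UTC
10·60 + 56 + 0 = 656 min
656 = 0·1440 + 656; 656 = 10·60 + 56 → 10:56, same day
→ 2022-09-19 10:56 JDQ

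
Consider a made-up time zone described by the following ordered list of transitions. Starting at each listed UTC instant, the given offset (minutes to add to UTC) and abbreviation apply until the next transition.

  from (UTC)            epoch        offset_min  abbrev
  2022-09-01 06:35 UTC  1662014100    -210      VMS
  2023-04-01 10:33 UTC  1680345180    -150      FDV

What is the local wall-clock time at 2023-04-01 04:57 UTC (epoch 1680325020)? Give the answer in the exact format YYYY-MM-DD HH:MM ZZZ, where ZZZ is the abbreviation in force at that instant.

Query: 2023-04-01 04:57 UTC
Rule 1/2 (VMS, -03:30): 2022-09-01 06:35 UTC ≤ query < 2023-04-01 10:33 UTC
4·60 + 57 - 210 = 87 min
87 = 0·1440 + 87; 87 = 1·60 + 27 → 01:27, same day
→ 2023-04-01 01:27 VMS

2023-04-01 01:27 VMS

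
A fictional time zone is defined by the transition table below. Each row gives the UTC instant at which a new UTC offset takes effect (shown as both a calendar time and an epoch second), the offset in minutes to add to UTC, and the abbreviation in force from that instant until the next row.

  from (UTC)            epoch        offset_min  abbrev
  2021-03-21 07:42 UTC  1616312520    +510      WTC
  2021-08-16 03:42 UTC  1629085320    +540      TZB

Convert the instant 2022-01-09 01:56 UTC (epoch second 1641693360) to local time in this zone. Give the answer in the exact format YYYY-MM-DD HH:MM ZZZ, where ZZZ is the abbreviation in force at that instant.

Query: 2022-01-09 01:56 UTC
Rule 2/2 (TZB, +09:00): 2021-08-16 03:42 UTC ≤ query < +∞
1·60 + 56 + 540 = 656 min
656 = 0·1440 + 656; 656 = 10·60 + 56 → 10:56, same day
→ 2022-01-09 10:56 TZB

2022-01-09 10:56 TZB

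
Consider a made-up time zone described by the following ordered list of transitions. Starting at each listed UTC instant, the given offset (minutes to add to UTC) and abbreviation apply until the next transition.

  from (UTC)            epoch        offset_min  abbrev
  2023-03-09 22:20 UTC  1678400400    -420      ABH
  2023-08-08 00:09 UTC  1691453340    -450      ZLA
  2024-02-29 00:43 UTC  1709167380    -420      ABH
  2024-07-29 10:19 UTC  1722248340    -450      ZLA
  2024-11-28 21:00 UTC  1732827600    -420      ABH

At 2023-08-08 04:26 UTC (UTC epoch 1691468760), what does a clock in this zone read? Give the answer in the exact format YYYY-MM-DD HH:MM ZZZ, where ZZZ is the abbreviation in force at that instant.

2023-08-07 20:56 ZLA

Query: 2023-08-08 04:26 UTC
Rule 2/5 (ZLA, -07:30): 2023-08-08 00:09 UTC ≤ query < 2024-02-29 00:43 UTC
4·60 + 26 - 450 = -184 min
-184 = -1·1440 + 1256; 1256 = 20·60 + 56 → 20:56, 2023-08-08 - 1 day = 2023-08-07
→ 2023-08-07 20:56 ZLA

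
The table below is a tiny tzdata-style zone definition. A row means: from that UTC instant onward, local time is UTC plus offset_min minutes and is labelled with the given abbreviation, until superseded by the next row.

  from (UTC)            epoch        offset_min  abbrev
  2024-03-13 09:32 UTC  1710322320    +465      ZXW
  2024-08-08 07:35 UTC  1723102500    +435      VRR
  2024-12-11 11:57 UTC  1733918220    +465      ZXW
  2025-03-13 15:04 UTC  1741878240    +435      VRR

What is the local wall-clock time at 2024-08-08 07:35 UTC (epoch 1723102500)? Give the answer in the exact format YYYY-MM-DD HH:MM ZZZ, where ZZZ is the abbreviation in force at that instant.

2024-08-08 14:50 VRR

Query: 2024-08-08 07:35 UTC
Rule 2/4 (VRR, +07:15): 2024-08-08 07:35 UTC ≤ query < 2024-12-11 11:57 UTC
7·60 + 35 + 435 = 890 min
890 = 0·1440 + 890; 890 = 14·60 + 50 → 14:50, same day
→ 2024-08-08 14:50 VRR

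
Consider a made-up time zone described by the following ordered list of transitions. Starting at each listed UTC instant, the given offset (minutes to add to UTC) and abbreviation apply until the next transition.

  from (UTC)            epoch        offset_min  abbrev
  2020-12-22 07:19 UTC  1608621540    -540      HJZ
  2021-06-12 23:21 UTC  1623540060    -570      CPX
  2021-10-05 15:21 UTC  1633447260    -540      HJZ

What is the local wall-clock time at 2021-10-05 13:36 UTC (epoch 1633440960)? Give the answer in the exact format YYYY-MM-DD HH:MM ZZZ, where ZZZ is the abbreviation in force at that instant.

2021-10-05 04:06 CPX

Query: 2021-10-05 13:36 UTC
Rule 2/3 (CPX, -09:30): 2021-06-12 23:21 UTC ≤ query < 2021-10-05 15:21 UTC
13·60 + 36 - 570 = 246 min
246 = 0·1440 + 246; 246 = 4·60 + 6 → 04:06, same day
→ 2021-10-05 04:06 CPX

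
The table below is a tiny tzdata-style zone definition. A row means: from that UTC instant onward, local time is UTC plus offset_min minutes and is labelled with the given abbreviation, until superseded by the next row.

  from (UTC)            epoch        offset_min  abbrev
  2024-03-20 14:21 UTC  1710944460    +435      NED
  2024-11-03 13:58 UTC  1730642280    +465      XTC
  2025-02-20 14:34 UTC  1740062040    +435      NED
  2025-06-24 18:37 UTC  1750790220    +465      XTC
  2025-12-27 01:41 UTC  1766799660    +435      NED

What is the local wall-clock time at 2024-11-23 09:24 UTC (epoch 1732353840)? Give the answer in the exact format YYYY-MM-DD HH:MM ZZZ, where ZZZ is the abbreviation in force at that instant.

2024-11-23 17:09 XTC

Query: 2024-11-23 09:24 UTC
Rule 2/5 (XTC, +07:45): 2024-11-03 13:58 UTC ≤ query < 2025-02-20 14:34 UTC
9·60 + 24 + 465 = 1029 min
1029 = 0·1440 + 1029; 1029 = 17·60 + 9 → 17:09, same day
→ 2024-11-23 17:09 XTC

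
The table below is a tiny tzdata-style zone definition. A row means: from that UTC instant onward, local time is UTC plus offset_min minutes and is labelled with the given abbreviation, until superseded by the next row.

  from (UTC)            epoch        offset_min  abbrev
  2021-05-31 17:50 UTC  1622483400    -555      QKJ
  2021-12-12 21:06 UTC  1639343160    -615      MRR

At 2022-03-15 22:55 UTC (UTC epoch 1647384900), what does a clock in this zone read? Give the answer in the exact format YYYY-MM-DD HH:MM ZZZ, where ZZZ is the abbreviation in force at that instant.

2022-03-15 12:40 MRR

Query: 2022-03-15 22:55 UTC
Rule 2/2 (MRR, -10:15): 2021-12-12 21:06 UTC ≤ query < +∞
22·60 + 55 - 615 = 760 min
760 = 0·1440 + 760; 760 = 12·60 + 40 → 12:40, same day
→ 2022-03-15 12:40 MRR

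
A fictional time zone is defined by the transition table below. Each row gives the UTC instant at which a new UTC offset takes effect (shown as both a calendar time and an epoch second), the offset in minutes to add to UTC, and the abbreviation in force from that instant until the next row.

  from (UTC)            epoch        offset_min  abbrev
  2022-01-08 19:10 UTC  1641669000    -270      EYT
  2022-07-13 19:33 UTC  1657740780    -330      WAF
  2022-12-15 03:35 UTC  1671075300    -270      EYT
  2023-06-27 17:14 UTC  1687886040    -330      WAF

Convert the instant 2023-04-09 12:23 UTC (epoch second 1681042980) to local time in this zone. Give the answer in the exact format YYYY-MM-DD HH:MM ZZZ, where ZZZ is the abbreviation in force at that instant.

Query: 2023-04-09 12:23 UTC
Rule 3/4 (EYT, -04:30): 2022-12-15 03:35 UTC ≤ query < 2023-06-27 17:14 UTC
12·60 + 23 - 270 = 473 min
473 = 0·1440 + 473; 473 = 7·60 + 53 → 07:53, same day
→ 2023-04-09 07:53 EYT

2023-04-09 07:53 EYT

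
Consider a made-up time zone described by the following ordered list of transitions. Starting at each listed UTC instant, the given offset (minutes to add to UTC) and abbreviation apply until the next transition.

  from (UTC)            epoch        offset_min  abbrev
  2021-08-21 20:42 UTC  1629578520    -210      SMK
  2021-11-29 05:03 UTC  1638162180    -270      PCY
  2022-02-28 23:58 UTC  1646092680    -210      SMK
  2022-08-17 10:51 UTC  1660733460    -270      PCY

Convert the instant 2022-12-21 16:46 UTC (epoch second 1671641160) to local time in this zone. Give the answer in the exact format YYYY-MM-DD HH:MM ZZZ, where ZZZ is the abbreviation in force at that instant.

2022-12-21 12:16 PCY

Query: 2022-12-21 16:46 UTC
Rule 4/4 (PCY, -04:30): 2022-08-17 10:51 UTC ≤ query < +∞
16·60 + 46 - 270 = 736 min
736 = 0·1440 + 736; 736 = 12·60 + 16 → 12:16, same day
→ 2022-12-21 12:16 PCY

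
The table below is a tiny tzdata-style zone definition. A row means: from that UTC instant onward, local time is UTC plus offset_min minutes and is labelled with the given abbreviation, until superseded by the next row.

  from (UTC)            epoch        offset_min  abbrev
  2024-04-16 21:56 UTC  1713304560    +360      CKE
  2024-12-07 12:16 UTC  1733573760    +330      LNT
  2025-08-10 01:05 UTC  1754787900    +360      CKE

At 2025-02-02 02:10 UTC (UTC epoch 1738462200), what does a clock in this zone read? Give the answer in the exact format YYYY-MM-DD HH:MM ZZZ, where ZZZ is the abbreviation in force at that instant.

2025-02-02 07:40 LNT

Query: 2025-02-02 02:10 UTC
Rule 2/3 (LNT, +05:30): 2024-12-07 12:16 UTC ≤ query < 2025-08-10 01:05 UTC
2·60 + 10 + 330 = 460 min
460 = 0·1440 + 460; 460 = 7·60 + 40 → 07:40, same day
→ 2025-02-02 07:40 LNT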